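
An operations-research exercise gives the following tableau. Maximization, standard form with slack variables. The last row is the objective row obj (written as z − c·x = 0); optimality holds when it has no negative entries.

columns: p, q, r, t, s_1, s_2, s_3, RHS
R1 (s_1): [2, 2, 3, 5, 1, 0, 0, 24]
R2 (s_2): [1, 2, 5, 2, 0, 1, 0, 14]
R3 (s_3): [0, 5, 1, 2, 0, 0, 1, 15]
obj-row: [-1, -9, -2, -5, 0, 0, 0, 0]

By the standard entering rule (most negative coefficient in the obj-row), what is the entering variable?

Negative obj-row entries: p: -1, q: -9, r: -2, t: -5.
The most negative is -9 in column q, so q enters.

q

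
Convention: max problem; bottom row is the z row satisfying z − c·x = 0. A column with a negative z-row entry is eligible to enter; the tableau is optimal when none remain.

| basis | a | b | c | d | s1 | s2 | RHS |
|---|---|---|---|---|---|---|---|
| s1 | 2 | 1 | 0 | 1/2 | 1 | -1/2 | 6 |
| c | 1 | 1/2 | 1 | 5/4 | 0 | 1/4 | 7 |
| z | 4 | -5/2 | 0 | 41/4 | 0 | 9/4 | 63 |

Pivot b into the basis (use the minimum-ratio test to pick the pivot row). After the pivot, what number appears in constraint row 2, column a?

0

Ratio test on column b — row 1: 6/1 = 6; row 2: 7/(1/2) = 14. Minimum is 6 at row 1 (s1 leaves); pivot element 1.
Divide row 1 by 1; eliminate column b from the other rows.
Row 2 update in column a: 1 − (1/2)·2 = 0.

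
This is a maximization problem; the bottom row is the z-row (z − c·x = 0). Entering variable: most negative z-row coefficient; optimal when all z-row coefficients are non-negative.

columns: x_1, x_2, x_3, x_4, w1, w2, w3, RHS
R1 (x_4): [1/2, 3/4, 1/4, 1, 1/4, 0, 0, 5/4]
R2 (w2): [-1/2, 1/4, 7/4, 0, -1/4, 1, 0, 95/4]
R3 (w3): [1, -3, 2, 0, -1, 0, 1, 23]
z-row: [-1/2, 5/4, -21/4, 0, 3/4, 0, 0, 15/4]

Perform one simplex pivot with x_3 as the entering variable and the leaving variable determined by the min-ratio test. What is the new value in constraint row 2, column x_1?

-4

Ratio test on column x_3 — row 1: (5/4)/(1/4) = 5; row 2: (95/4)/(7/4) = 95/7; row 3: 23/2 = 23/2. Minimum is 5 at row 1 (x_4 leaves); pivot element 1/4.
Divide row 1 by 1/4; eliminate column x_3 from the other rows.
Row 2 update in column x_1: -1/2 − (7/4)·2 = -4.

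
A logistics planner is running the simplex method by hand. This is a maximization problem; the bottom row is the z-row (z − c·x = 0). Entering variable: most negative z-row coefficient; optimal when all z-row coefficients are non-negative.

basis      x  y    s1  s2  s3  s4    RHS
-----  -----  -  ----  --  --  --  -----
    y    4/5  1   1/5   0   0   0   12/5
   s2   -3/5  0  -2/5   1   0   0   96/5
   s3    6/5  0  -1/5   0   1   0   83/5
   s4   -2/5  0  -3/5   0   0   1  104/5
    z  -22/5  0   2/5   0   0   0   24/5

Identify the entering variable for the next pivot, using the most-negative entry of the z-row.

Negative z-row entries: x: -22/5.
The most negative is -22/5 in column x, so x enters.

x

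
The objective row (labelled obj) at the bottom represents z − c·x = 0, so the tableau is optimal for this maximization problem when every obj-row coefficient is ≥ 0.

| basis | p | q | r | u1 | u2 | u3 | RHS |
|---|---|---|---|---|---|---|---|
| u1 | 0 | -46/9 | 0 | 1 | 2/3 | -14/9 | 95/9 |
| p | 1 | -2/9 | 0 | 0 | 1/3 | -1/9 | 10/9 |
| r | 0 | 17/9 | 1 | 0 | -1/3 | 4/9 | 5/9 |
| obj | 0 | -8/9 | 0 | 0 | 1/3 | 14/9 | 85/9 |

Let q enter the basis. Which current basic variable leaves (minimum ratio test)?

r

Column q entries and ratios — u1: -46/9 ≤ 0, skip; p: -2/9 ≤ 0, skip; r: (5/9)/(17/9) = 5/17.
Smallest ratio is 5/17 in the row of r, so r leaves.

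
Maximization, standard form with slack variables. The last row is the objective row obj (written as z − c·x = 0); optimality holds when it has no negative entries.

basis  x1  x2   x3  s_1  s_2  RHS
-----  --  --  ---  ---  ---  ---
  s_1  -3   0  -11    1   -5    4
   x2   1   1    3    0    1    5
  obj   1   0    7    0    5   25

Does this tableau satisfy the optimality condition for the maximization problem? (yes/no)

Every obj-row coefficient is ≥ 0, so the tableau is optimal.

yes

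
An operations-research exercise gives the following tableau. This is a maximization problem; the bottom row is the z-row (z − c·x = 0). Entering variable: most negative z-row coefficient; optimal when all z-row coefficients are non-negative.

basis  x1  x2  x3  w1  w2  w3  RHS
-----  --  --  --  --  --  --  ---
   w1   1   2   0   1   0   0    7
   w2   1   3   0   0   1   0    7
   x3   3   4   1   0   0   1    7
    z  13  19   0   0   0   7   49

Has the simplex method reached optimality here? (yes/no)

Every z-row coefficient is ≥ 0, so the tableau is optimal.

yes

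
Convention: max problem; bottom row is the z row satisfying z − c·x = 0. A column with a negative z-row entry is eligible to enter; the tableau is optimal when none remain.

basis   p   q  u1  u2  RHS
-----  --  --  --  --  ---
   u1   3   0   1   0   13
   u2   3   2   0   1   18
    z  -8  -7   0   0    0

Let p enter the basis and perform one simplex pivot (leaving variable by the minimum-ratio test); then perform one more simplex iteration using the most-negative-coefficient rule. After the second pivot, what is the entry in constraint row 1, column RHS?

13/3

Ratio test on column p — row 1: 13/3 = 13/3; row 2: 18/3 = 6. Minimum is 13/3 at row 1 (u1 leaves); pivot element 3.
Divide row 1 by 3; eliminate column p from the other rows.
Second iteration: most negative z-row entry is -7 in column q, so q enters.
Ratio test on column q — row 1: entry 0 ≤ 0; row 2: 5/2 = 5/2. Minimum is 5/2 at row 2 (u2 leaves); pivot element 2.
Divide row 2 by 2; eliminate column q from the other rows.
After both pivots, the entry at constraint row 1, column RHS is 13/3.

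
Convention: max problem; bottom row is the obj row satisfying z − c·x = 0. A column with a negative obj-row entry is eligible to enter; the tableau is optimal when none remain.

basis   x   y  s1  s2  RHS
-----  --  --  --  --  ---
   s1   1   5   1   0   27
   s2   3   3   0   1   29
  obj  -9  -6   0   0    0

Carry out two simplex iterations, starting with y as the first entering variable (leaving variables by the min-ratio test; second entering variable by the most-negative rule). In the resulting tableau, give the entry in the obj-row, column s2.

Ratio test on column y — row 1: 27/5 = 27/5; row 2: 29/3 = 29/3. Minimum is 27/5 at row 1 (s1 leaves); pivot element 5.
Divide row 1 by 5; eliminate column y from the other rows.
Second iteration: most negative obj-row entry is -39/5 in column x, so x enters.
Ratio test on column x — row 1: (27/5)/(1/5) = 27; row 2: (64/5)/(12/5) = 16/3. Minimum is 16/3 at row 2 (s2 leaves); pivot element 12/5.
Divide row 2 by 12/5; eliminate column x from the other rows.
After both pivots, the entry at the obj-row, column s2 is 13/4.

13/4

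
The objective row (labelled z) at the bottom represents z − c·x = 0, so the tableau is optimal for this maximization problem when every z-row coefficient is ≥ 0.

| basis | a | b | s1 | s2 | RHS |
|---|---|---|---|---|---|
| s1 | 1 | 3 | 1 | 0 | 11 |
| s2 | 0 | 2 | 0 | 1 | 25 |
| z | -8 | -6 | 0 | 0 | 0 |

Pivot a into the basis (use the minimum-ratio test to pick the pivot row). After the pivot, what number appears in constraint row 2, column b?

Ratio test on column a — row 1: 11/1 = 11; row 2: entry 0 ≤ 0. Minimum is 11 at row 1 (s1 leaves); pivot element 1.
Divide row 1 by 1; eliminate column a from the other rows.
Row 2 update in column b: 2 − 0·3 = 2.

2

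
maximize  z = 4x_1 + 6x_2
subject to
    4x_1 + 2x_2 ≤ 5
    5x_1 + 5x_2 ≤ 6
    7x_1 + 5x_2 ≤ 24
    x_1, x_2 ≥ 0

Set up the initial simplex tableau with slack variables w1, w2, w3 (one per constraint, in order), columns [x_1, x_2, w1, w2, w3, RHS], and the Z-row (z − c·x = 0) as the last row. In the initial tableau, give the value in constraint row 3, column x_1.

Constraint 3 has coefficient 7 on x_1.

7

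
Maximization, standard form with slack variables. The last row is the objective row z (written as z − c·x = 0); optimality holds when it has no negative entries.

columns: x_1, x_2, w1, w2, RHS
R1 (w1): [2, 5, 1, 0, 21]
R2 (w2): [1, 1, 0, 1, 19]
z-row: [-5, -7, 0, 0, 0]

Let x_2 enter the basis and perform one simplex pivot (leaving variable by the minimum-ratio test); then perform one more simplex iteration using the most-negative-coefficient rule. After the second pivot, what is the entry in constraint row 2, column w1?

Ratio test on column x_2 — row 1: 21/5 = 21/5; row 2: 19/1 = 19. Minimum is 21/5 at row 1 (w1 leaves); pivot element 5.
Divide row 1 by 5; eliminate column x_2 from the other rows.
Second iteration: most negative z-row entry is -11/5 in column x_1, so x_1 enters.
Ratio test on column x_1 — row 1: (21/5)/(2/5) = 21/2; row 2: (74/5)/(3/5) = 74/3. Minimum is 21/2 at row 1 (x_2 leaves); pivot element 2/5.
Divide row 1 by 2/5; eliminate column x_1 from the other rows.
After both pivots, the entry at constraint row 2, column w1 is -1/2.

-1/2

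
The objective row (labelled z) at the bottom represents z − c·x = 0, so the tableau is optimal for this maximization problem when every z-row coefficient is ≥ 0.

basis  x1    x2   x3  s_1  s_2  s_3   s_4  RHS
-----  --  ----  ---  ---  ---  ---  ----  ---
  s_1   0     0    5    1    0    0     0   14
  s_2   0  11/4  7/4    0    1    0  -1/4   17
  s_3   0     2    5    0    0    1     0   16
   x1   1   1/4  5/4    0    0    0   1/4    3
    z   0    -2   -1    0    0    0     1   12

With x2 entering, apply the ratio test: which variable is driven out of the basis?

Column x2 entries and ratios — s_1: 0 ≤ 0, skip; s_2: 17/(11/4) = 68/11; s_3: 16/2 = 8; x1: 3/(1/4) = 12.
Smallest ratio is 68/11 in the row of s_2, so s_2 leaves.

s_2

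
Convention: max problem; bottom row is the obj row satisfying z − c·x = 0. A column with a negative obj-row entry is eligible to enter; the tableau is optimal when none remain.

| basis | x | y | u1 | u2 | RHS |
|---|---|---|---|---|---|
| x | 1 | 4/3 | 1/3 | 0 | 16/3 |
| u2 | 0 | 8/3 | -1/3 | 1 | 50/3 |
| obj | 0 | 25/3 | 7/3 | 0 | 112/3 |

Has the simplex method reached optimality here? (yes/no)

Every obj-row coefficient is ≥ 0, so the tableau is optimal.

yes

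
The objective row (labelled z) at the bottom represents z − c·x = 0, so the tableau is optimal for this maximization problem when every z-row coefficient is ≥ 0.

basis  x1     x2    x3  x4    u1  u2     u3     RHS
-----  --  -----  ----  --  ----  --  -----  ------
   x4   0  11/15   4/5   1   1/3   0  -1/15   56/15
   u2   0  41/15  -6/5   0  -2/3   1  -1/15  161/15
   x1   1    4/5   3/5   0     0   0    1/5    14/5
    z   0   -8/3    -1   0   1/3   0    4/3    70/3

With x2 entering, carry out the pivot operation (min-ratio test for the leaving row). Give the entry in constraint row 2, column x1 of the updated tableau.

Ratio test on column x2 — row 1: (56/15)/(11/15) = 56/11; row 2: (161/15)/(41/15) = 161/41; row 3: (14/5)/(4/5) = 7/2. Minimum is 7/2 at row 3 (x1 leaves); pivot element 4/5.
Divide row 3 by 4/5; eliminate column x2 from the other rows.
Row 2 update in column x1: 0 − (41/15)·(5/4) = -41/12.

-41/12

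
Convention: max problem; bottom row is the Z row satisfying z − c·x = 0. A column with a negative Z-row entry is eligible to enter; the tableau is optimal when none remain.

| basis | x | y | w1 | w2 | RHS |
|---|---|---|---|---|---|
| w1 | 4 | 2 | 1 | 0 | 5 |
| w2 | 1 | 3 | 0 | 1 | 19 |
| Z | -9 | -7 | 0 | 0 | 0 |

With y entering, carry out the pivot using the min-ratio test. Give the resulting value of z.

35/2

Ratio test on column y — row 1: 5/2 = 5/2; row 2: 19/3 = 19/3. Minimum is 5/2 at row 1 (w1 leaves); pivot element 2.
Pivot on row 1; the Z-row RHS becomes 0 − (-7)·(5/2) = 35/2.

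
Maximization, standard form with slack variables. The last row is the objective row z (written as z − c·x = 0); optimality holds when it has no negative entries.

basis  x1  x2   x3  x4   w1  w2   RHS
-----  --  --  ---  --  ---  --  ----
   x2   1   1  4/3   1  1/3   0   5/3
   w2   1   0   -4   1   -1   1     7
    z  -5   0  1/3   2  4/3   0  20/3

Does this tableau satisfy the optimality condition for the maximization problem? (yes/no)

no

The z-row has a negative entry -5 in column x1, so it is not optimal.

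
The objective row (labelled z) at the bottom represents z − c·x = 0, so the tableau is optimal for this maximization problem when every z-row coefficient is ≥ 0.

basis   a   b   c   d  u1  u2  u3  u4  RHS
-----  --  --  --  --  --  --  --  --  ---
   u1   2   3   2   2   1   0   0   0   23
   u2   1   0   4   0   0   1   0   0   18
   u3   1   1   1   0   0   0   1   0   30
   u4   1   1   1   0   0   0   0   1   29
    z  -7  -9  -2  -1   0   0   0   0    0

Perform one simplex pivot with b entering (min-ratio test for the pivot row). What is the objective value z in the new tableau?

69

Ratio test on column b — row 1: 23/3 = 23/3; row 2: entry 0 ≤ 0; row 3: 30/1 = 30; row 4: 29/1 = 29. Minimum is 23/3 at row 1 (u1 leaves); pivot element 3.
Pivot on row 1; the z-row RHS becomes 0 − (-9)·(23/3) = 69.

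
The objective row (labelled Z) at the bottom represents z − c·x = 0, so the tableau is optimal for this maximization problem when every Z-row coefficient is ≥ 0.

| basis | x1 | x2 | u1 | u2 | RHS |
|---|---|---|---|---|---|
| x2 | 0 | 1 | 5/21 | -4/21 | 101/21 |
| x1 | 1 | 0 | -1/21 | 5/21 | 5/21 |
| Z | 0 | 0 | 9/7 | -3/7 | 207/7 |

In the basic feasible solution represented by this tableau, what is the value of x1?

5/21

x1 is basic (row 2); its value is the RHS of that row, 5/21.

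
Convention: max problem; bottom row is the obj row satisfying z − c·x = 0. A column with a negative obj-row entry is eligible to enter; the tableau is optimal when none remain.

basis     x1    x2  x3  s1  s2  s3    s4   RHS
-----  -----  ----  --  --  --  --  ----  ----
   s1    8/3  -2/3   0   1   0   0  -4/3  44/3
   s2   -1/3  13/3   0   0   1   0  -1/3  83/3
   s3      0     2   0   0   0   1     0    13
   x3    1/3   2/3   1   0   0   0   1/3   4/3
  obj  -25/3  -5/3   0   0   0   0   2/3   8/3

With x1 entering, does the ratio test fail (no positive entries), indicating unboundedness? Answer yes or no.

no

Column x1 has positive entries in row(s) 1, 4, so the ratio test bounds it — not unbounded.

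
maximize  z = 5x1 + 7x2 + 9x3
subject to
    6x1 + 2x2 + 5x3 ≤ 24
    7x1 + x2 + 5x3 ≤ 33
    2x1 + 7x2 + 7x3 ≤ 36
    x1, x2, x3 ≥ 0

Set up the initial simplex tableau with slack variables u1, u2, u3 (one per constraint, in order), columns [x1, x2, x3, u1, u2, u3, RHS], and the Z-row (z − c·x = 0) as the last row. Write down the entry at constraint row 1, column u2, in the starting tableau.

Slack u2 belongs to constraint 2; its column is the unit vector e_2, so the entry in row 1 is 0.

0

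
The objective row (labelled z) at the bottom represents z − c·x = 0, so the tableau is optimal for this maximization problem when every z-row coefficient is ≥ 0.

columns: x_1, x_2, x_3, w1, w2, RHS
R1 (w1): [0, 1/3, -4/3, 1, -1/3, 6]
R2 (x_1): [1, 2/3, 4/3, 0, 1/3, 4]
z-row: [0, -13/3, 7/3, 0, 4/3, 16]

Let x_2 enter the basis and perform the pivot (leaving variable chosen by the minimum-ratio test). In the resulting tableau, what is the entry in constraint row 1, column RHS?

Ratio test on column x_2 — row 1: 6/(1/3) = 18; row 2: 4/(2/3) = 6. Minimum is 6 at row 2 (x_1 leaves); pivot element 2/3.
Divide row 2 by 2/3; eliminate column x_2 from the other rows.
Row 1 update in column RHS: 6 − (1/3)·6 = 4.

4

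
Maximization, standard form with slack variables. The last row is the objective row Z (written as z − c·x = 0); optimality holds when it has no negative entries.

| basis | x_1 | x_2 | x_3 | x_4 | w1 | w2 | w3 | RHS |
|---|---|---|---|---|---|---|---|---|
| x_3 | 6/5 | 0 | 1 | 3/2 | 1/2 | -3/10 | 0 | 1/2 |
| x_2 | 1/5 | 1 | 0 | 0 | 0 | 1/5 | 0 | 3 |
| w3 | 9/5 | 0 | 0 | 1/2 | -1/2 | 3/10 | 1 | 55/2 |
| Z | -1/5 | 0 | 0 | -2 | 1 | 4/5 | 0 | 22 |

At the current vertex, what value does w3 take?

55/2

w3 is basic (row 3); its value is the RHS of that row, 55/2.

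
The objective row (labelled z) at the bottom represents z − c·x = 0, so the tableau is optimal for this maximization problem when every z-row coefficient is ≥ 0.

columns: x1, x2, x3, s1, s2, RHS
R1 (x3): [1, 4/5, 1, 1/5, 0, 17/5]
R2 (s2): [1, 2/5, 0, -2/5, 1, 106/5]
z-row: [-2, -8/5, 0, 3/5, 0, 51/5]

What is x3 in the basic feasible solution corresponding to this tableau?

x3 is basic (row 1); its value is the RHS of that row, 17/5.

17/5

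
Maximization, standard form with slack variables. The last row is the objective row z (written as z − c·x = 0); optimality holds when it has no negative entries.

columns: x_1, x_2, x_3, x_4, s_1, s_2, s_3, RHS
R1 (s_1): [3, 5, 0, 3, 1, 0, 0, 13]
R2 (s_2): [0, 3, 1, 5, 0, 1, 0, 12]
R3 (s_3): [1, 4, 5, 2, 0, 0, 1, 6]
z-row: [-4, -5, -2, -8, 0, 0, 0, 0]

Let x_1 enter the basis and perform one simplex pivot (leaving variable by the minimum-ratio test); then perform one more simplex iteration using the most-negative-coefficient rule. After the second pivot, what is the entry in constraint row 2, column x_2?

Ratio test on column x_1 — row 1: 13/3 = 13/3; row 2: entry 0 ≤ 0; row 3: 6/1 = 6. Minimum is 13/3 at row 1 (s_1 leaves); pivot element 3.
Divide row 1 by 3; eliminate column x_1 from the other rows.
Second iteration: most negative z-row entry is -4 in column x_4, so x_4 enters.
Ratio test on column x_4 — row 1: (13/3)/1 = 13/3; row 2: 12/5 = 12/5; row 3: (5/3)/1 = 5/3. Minimum is 5/3 at row 3 (s_3 leaves); pivot element 1.
Divide row 3 by 1; eliminate column x_4 from the other rows.
After both pivots, the entry at constraint row 2, column x_2 is -26/3.

-26/3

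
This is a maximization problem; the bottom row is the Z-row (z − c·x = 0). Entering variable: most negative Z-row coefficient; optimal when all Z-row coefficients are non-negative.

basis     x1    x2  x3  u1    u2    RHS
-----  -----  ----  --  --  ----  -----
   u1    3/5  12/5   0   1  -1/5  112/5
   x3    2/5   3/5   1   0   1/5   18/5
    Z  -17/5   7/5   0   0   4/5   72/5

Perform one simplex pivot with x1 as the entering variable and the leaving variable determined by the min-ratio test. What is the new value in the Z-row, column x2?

Ratio test on column x1 — row 1: (112/5)/(3/5) = 112/3; row 2: (18/5)/(2/5) = 9. Minimum is 9 at row 2 (x3 leaves); pivot element 2/5.
Divide row 2 by 2/5; eliminate column x1 from the other rows.
Z-row update in column x2: 7/5 − (-17/5)·(3/2) = 13/2.

13/2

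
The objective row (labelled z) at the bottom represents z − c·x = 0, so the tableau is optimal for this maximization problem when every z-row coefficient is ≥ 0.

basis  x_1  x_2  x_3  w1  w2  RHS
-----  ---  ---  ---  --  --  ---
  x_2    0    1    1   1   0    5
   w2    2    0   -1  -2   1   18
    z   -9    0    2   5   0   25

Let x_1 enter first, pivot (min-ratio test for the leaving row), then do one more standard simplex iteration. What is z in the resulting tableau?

Ratio test on column x_1 — row 1: entry 0 ≤ 0; row 2: 18/2 = 9. Minimum is 9 at row 2 (w2 leaves); pivot element 2.
Pivot on row 2; the z-row RHS becomes 25 − (-9)·9 = 106.
Next entering variable (most negative z-row entry -4): w1.
Ratio test on column w1 — row 1: 5/1 = 5; row 2: entry -1 ≤ 0. Minimum is 5 at row 1 (x_2 leaves); pivot element 1.
After the second pivot the z-row RHS is 106 − (-4)·5 = 126.

126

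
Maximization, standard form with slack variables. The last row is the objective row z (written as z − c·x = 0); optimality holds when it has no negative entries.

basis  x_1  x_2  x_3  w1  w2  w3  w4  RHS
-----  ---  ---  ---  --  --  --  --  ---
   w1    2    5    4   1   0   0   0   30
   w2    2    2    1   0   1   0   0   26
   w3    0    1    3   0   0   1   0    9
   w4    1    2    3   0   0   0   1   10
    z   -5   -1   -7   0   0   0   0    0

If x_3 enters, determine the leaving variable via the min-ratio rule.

w3

Column x_3 entries and ratios — w1: 30/4 = 15/2; w2: 26/1 = 26; w3: 9/3 = 3; w4: 10/3 = 10/3.
Smallest ratio is 3 in the row of w3, so w3 leaves.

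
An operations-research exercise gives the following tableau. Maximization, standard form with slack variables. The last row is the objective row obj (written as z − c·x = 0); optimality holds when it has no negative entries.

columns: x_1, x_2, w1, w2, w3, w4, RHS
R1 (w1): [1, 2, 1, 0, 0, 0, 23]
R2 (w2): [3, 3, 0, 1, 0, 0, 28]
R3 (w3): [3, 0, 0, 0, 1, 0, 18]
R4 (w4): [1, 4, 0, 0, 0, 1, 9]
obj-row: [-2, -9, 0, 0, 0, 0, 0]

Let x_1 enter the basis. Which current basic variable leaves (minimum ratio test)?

Column x_1 entries and ratios — w1: 23/1 = 23; w2: 28/3 = 28/3; w3: 18/3 = 6; w4: 9/1 = 9.
Smallest ratio is 6 in the row of w3, so w3 leaves.

w3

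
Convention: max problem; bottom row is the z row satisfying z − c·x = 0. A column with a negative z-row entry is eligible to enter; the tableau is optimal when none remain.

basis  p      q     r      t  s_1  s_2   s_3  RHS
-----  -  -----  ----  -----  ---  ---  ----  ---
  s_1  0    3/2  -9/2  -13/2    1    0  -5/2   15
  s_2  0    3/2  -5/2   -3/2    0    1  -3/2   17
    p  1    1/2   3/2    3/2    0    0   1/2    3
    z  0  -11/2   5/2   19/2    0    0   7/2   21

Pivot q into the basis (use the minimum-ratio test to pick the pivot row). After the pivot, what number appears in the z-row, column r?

19

Ratio test on column q — row 1: 15/(3/2) = 10; row 2: 17/(3/2) = 34/3; row 3: 3/(1/2) = 6. Minimum is 6 at row 3 (p leaves); pivot element 1/2.
Divide row 3 by 1/2; eliminate column q from the other rows.
z-row update in column r: 5/2 − (-11/2)·3 = 19.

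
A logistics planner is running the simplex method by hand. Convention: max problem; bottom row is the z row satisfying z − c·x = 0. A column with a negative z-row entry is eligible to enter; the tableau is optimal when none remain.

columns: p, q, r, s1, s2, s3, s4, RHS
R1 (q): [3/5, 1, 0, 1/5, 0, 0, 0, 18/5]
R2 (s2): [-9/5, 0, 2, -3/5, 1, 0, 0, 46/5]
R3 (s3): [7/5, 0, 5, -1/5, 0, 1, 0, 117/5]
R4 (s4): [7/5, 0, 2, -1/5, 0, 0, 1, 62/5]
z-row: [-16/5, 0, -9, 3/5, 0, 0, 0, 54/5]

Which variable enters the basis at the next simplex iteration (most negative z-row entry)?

Negative z-row entries: p: -16/5, r: -9.
The most negative is -9 in column r, so r enters.

r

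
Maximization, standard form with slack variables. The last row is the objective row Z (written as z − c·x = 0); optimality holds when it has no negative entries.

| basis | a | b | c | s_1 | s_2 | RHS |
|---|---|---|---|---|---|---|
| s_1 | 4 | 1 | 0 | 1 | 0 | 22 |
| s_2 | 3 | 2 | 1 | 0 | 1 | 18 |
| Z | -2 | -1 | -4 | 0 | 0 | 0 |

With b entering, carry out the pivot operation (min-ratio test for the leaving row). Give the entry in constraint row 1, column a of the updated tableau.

Ratio test on column b — row 1: 22/1 = 22; row 2: 18/2 = 9. Minimum is 9 at row 2 (s_2 leaves); pivot element 2.
Divide row 2 by 2; eliminate column b from the other rows.
Row 1 update in column a: 4 − 1·(3/2) = 5/2.

5/2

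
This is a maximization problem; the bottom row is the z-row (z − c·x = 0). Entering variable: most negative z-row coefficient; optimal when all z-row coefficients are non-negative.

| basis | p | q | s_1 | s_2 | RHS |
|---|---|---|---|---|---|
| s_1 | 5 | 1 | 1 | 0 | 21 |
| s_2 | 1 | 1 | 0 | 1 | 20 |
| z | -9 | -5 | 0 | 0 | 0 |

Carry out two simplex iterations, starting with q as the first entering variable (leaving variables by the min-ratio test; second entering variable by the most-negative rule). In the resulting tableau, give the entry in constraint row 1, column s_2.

Ratio test on column q — row 1: 21/1 = 21; row 2: 20/1 = 20. Minimum is 20 at row 2 (s_2 leaves); pivot element 1.
Divide row 2 by 1; eliminate column q from the other rows.
Second iteration: most negative z-row entry is -4 in column p, so p enters.
Ratio test on column p — row 1: 1/4 = 1/4; row 2: 20/1 = 20. Minimum is 1/4 at row 1 (s_1 leaves); pivot element 4.
Divide row 1 by 4; eliminate column p from the other rows.
After both pivots, the entry at constraint row 1, column s_2 is -1/4.

-1/4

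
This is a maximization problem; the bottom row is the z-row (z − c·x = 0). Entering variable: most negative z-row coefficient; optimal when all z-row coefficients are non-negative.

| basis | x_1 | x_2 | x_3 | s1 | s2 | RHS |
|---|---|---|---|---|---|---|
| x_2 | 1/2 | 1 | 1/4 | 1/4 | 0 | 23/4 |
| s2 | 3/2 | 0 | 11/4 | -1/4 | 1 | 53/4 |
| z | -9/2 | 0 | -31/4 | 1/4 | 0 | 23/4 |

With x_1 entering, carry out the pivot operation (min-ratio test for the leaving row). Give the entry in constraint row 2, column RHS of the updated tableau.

Ratio test on column x_1 — row 1: (23/4)/(1/2) = 23/2; row 2: (53/4)/(3/2) = 53/6. Minimum is 53/6 at row 2 (s2 leaves); pivot element 3/2.
Divide row 2 by 3/2; eliminate column x_1 from the other rows.
In the new row 2, the RHS entry is the old entry divided by the pivot: (53/4)/(3/2) = 53/6.

53/6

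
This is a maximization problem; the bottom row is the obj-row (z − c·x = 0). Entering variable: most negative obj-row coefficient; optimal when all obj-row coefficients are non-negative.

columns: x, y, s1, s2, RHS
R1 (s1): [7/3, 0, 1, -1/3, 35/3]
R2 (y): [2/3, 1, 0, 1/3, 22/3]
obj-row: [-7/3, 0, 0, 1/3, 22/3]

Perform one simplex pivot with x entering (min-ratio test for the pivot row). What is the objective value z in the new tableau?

19

Ratio test on column x — row 1: (35/3)/(7/3) = 5; row 2: (22/3)/(2/3) = 11. Minimum is 5 at row 1 (s1 leaves); pivot element 7/3.
Pivot on row 1; the obj-row RHS becomes 22/3 − (-7/3)·5 = 19.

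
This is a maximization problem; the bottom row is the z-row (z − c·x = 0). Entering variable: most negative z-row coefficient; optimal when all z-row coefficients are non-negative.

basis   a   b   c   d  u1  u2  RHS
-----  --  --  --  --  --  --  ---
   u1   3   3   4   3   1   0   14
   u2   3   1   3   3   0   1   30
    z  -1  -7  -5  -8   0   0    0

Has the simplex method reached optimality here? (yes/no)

The z-row has a negative entry -8 in column d, so it is not optimal.

no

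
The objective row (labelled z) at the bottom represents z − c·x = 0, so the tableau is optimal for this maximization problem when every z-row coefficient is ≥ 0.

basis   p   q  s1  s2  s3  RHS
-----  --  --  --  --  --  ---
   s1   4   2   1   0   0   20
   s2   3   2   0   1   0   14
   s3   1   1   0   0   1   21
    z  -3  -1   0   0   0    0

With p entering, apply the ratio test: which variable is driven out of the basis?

Column p entries and ratios — s1: 20/4 = 5; s2: 14/3 = 14/3; s3: 21/1 = 21.
Smallest ratio is 14/3 in the row of s2, so s2 leaves.

s2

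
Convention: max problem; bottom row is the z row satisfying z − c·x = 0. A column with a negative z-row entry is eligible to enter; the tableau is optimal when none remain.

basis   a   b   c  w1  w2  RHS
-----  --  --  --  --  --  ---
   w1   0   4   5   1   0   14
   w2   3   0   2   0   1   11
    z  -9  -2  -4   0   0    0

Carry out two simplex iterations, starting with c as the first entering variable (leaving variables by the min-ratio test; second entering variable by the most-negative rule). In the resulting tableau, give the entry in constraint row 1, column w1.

Ratio test on column c — row 1: 14/5 = 14/5; row 2: 11/2 = 11/2. Minimum is 14/5 at row 1 (w1 leaves); pivot element 5.
Divide row 1 by 5; eliminate column c from the other rows.
Second iteration: most negative z-row entry is -9 in column a, so a enters.
Ratio test on column a — row 1: entry 0 ≤ 0; row 2: (27/5)/3 = 9/5. Minimum is 9/5 at row 2 (w2 leaves); pivot element 3.
Divide row 2 by 3; eliminate column a from the other rows.
After both pivots, the entry at constraint row 1, column w1 is 1/5.

1/5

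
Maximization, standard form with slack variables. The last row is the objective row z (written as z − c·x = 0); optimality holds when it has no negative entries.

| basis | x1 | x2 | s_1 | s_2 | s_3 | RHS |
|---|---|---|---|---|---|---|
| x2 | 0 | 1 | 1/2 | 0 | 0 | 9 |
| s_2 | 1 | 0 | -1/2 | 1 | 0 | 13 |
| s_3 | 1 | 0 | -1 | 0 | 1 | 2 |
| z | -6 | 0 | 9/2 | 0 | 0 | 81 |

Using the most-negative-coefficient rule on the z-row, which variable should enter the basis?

Negative z-row entries: x1: -6.
The most negative is -6 in column x1, so x1 enters.

x1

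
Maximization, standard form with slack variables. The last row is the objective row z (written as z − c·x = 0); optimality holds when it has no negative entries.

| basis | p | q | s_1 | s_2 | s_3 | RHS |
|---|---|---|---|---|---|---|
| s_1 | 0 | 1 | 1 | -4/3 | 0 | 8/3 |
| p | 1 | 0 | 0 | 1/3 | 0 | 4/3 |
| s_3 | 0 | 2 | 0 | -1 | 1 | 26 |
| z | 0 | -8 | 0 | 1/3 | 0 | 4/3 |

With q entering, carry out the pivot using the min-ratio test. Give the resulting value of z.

Ratio test on column q — row 1: (8/3)/1 = 8/3; row 2: entry 0 ≤ 0; row 3: 26/2 = 13. Minimum is 8/3 at row 1 (s_1 leaves); pivot element 1.
Pivot on row 1; the z-row RHS becomes 4/3 − (-8)·(8/3) = 68/3.

68/3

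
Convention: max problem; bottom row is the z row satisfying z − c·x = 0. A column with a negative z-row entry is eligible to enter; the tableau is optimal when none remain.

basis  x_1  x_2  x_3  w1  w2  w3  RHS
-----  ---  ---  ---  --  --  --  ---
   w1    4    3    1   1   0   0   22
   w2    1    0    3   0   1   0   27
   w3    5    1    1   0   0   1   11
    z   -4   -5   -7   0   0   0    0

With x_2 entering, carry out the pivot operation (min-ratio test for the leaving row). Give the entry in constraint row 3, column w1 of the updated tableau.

-1/3

Ratio test on column x_2 — row 1: 22/3 = 22/3; row 2: entry 0 ≤ 0; row 3: 11/1 = 11. Minimum is 22/3 at row 1 (w1 leaves); pivot element 3.
Divide row 1 by 3; eliminate column x_2 from the other rows.
Row 3 update in column w1: 0 − 1·(1/3) = -1/3.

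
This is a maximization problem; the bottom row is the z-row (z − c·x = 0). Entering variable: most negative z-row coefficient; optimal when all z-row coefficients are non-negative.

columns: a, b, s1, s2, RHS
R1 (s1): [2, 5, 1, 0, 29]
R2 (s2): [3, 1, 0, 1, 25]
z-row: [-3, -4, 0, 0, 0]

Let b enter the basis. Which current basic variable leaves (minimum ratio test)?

s1

Column b entries and ratios — s1: 29/5 = 29/5; s2: 25/1 = 25.
Smallest ratio is 29/5 in the row of s1, so s1 leaves.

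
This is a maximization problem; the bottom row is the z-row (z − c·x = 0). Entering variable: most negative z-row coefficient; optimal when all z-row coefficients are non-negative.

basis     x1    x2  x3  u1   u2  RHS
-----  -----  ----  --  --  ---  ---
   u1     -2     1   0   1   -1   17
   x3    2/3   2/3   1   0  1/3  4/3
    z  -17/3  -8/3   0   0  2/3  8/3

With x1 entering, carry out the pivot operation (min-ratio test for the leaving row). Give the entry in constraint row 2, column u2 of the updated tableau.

1/2

Ratio test on column x1 — row 1: entry -2 ≤ 0; row 2: (4/3)/(2/3) = 2. Minimum is 2 at row 2 (x3 leaves); pivot element 2/3.
Divide row 2 by 2/3; eliminate column x1 from the other rows.
In the new row 2, the u2 entry is the old entry divided by the pivot: (1/3)/(2/3) = 1/2.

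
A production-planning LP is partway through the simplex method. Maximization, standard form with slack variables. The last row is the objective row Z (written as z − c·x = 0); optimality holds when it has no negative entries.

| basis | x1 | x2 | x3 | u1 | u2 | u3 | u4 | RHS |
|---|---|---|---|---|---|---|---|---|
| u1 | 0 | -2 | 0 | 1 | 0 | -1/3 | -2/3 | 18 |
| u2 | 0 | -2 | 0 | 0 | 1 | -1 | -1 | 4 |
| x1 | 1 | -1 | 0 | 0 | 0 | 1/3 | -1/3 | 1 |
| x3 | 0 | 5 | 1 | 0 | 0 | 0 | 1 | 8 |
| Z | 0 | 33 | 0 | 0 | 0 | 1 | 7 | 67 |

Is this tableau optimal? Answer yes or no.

Every Z-row coefficient is ≥ 0, so the tableau is optimal.

yes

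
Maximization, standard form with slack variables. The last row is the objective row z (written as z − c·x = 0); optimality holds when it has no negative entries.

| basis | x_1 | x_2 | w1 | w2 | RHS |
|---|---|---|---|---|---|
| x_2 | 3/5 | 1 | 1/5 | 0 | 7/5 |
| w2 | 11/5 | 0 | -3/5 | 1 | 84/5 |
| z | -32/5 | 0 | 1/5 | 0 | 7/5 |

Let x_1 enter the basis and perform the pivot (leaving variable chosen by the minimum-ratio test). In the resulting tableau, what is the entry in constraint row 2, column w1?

-4/3

Ratio test on column x_1 — row 1: (7/5)/(3/5) = 7/3; row 2: (84/5)/(11/5) = 84/11. Minimum is 7/3 at row 1 (x_2 leaves); pivot element 3/5.
Divide row 1 by 3/5; eliminate column x_1 from the other rows.
Row 2 update in column w1: -3/5 − (11/5)·(1/3) = -4/3.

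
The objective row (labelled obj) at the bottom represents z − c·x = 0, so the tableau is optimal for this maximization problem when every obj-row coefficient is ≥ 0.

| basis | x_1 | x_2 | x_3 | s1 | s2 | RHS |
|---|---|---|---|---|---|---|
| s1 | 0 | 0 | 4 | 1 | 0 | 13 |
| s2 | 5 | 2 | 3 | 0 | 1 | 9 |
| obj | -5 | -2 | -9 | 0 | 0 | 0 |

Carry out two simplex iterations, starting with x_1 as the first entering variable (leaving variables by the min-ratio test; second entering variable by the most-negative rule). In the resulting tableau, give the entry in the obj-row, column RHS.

Ratio test on column x_1 — row 1: entry 0 ≤ 0; row 2: 9/5 = 9/5. Minimum is 9/5 at row 2 (s2 leaves); pivot element 5.
Divide row 2 by 5; eliminate column x_1 from the other rows.
Second iteration: most negative obj-row entry is -6 in column x_3, so x_3 enters.
Ratio test on column x_3 — row 1: 13/4 = 13/4; row 2: (9/5)/(3/5) = 3. Minimum is 3 at row 2 (x_1 leaves); pivot element 3/5.
Divide row 2 by 3/5; eliminate column x_3 from the other rows.
After both pivots, the entry at the obj-row, column RHS is 27.

27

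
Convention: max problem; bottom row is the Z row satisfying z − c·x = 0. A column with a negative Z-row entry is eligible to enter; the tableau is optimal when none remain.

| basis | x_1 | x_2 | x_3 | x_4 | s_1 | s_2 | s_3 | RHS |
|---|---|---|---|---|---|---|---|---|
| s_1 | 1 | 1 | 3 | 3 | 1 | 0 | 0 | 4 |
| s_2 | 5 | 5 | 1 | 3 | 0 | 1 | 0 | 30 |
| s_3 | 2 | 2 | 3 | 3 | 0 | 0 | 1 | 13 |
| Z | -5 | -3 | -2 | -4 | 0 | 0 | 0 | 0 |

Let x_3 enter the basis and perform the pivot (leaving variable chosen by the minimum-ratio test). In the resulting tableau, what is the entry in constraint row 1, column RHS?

Ratio test on column x_3 — row 1: 4/3 = 4/3; row 2: 30/1 = 30; row 3: 13/3 = 13/3. Minimum is 4/3 at row 1 (s_1 leaves); pivot element 3.
Divide row 1 by 3; eliminate column x_3 from the other rows.
In the new row 1, the RHS entry is the old entry divided by the pivot: 4/3 = 4/3.

4/3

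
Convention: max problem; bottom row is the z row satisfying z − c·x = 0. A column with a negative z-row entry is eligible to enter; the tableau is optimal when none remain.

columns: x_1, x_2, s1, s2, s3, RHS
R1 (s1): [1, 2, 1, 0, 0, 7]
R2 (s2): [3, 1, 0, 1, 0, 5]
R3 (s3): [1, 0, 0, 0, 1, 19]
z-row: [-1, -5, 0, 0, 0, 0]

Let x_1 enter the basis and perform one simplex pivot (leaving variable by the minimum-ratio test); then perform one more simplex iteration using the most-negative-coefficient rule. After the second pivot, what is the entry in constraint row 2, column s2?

Ratio test on column x_1 — row 1: 7/1 = 7; row 2: 5/3 = 5/3; row 3: 19/1 = 19. Minimum is 5/3 at row 2 (s2 leaves); pivot element 3.
Divide row 2 by 3; eliminate column x_1 from the other rows.
Second iteration: most negative z-row entry is -14/3 in column x_2, so x_2 enters.
Ratio test on column x_2 — row 1: (16/3)/(5/3) = 16/5; row 2: (5/3)/(1/3) = 5; row 3: entry -1/3 ≤ 0. Minimum is 16/5 at row 1 (s1 leaves); pivot element 5/3.
Divide row 1 by 5/3; eliminate column x_2 from the other rows.
After both pivots, the entry at constraint row 2, column s2 is 2/5.

2/5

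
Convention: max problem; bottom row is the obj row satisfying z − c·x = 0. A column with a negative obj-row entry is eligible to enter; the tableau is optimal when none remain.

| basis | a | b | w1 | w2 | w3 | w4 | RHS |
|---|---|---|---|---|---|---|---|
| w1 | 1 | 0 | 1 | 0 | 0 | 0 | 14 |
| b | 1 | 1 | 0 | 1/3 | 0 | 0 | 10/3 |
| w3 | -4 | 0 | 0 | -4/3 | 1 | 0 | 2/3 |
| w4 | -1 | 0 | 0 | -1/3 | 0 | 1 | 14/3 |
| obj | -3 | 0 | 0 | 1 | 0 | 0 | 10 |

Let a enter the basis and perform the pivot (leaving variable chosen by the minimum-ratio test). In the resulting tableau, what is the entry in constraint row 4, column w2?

0

Ratio test on column a — row 1: 14/1 = 14; row 2: (10/3)/1 = 10/3; row 3: entry -4 ≤ 0; row 4: entry -1 ≤ 0. Minimum is 10/3 at row 2 (b leaves); pivot element 1.
Divide row 2 by 1; eliminate column a from the other rows.
Row 4 update in column w2: -1/3 − (-1)·(1/3) = 0.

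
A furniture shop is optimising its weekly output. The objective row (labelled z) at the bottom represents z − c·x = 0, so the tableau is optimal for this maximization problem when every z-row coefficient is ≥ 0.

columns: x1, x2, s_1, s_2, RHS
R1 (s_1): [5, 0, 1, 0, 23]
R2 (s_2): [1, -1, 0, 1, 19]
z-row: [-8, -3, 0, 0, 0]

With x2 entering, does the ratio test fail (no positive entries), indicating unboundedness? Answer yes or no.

Every constraint-row entry in column x2 is ≤ 0, so increasing x2 is unbounded.

yes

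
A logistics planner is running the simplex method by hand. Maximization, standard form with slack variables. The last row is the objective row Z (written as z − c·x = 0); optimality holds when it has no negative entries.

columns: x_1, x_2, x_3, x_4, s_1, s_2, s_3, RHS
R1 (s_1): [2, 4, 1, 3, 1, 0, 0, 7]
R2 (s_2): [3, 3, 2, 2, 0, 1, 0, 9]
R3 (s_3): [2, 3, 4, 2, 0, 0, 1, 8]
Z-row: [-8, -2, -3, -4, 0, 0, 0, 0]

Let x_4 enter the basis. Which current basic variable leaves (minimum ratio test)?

s_1

Column x_4 entries and ratios — s_1: 7/3 = 7/3; s_2: 9/2 = 9/2; s_3: 8/2 = 4.
Smallest ratio is 7/3 in the row of s_1, so s_1 leaves.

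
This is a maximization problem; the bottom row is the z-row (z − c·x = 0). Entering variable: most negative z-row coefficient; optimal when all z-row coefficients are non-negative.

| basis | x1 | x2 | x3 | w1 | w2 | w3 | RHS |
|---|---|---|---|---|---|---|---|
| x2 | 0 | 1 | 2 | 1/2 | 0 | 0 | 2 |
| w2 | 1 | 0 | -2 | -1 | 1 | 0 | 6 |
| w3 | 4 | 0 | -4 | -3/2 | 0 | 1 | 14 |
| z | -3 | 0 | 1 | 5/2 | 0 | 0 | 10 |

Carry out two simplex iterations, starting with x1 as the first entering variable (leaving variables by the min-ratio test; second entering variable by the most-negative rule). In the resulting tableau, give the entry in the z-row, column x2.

Ratio test on column x1 — row 1: entry 0 ≤ 0; row 2: 6/1 = 6; row 3: 14/4 = 7/2. Minimum is 7/2 at row 3 (w3 leaves); pivot element 4.
Divide row 3 by 4; eliminate column x1 from the other rows.
Second iteration: most negative z-row entry is -2 in column x3, so x3 enters.
Ratio test on column x3 — row 1: 2/2 = 1; row 2: entry -1 ≤ 0; row 3: entry -1 ≤ 0. Minimum is 1 at row 1 (x2 leaves); pivot element 2.
Divide row 1 by 2; eliminate column x3 from the other rows.
After both pivots, the entry at the z-row, column x2 is 1.

1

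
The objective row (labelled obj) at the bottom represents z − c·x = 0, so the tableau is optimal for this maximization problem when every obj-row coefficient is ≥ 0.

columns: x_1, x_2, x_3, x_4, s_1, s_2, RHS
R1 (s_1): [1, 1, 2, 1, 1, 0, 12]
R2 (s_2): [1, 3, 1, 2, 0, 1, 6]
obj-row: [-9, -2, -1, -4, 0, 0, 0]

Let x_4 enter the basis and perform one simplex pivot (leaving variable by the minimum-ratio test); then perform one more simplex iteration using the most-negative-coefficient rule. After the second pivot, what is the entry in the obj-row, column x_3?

8

Ratio test on column x_4 — row 1: 12/1 = 12; row 2: 6/2 = 3. Minimum is 3 at row 2 (s_2 leaves); pivot element 2.
Divide row 2 by 2; eliminate column x_4 from the other rows.
Second iteration: most negative obj-row entry is -7 in column x_1, so x_1 enters.
Ratio test on column x_1 — row 1: 9/(1/2) = 18; row 2: 3/(1/2) = 6. Minimum is 6 at row 2 (x_4 leaves); pivot element 1/2.
Divide row 2 by 1/2; eliminate column x_1 from the other rows.
After both pivots, the entry at the obj-row, column x_3 is 8.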